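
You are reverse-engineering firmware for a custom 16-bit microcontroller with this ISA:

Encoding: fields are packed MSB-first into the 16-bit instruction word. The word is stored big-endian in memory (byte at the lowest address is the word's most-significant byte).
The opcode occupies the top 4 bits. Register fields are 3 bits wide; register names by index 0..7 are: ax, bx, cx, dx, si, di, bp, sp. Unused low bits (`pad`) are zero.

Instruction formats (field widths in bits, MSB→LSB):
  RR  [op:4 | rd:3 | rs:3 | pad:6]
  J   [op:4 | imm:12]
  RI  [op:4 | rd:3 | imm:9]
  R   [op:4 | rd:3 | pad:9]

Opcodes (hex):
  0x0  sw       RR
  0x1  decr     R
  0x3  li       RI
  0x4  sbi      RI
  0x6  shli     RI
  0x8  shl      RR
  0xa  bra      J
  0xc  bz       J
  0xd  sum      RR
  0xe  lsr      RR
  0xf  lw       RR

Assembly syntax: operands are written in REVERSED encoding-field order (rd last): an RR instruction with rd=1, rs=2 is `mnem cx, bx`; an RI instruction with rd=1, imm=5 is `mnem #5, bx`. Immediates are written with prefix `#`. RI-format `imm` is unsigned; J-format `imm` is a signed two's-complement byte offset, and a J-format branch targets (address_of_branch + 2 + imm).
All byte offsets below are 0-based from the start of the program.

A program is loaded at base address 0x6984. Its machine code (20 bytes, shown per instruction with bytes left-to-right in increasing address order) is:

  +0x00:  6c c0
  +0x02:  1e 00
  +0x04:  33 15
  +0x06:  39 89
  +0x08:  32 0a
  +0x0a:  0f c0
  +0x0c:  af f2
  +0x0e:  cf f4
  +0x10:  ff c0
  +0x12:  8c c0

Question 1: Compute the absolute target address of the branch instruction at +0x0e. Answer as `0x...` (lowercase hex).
@+0e  big-endian(cf f4) = 0xcff4
  opcode bits[15:12]=0xc: bz/J
  imm@[11:0]=0xff4 (s12→-12) ⇒ #-12
  target = base 0x6984 + off 0x0e + 2 + imm -12 = 0x6988

0x6988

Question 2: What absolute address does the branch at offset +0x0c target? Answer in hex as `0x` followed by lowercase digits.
0x6984

@+0c  big-endian(af f2) = 0xaff2
  op=0xaff2>>12=0xa ⇒ bra (J)
  imm@[11:0]=0xff2 (s12→-14) ⇒ #-14
  target = base 0x6984 + off 0x0c + 2 + imm -14 = 0x6984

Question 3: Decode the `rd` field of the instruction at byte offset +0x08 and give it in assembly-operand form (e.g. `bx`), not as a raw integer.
bx

off 0x08: read 32 0a as big → 0x320a
  opcode bits[15:12]=0x3: li/RI
  rd: (w>>9)&0x7=0x1 → bx
  imm: (w>>0)&0x1ff=0xa → #10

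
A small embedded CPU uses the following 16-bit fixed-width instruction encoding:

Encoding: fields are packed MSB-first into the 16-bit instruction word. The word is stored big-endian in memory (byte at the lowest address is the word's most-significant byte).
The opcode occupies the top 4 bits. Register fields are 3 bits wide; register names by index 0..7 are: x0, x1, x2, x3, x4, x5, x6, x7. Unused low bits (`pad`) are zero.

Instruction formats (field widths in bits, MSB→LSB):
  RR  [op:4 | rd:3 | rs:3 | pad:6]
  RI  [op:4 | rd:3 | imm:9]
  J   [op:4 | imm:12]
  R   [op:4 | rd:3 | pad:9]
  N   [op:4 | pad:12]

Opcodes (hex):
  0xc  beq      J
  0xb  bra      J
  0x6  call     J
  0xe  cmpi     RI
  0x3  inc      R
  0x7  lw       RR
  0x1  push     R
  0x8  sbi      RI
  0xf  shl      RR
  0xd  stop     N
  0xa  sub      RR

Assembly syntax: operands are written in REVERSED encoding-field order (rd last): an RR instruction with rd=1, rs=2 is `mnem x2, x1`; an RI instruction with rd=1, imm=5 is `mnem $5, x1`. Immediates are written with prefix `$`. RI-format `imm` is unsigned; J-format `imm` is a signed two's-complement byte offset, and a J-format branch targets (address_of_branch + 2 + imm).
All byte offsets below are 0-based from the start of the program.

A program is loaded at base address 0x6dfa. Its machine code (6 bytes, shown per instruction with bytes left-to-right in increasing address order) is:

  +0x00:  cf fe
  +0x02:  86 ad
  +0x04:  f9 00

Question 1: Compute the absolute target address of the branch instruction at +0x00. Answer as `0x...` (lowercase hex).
0x6dfa

[00] cf fe → 0xcffe
  opcode bits[15:12]=0xc: beq/J
  [11:0] imm=4094 (s12→-2) = $-2
  target = base 0x6dfa + off 0x00 + 2 + imm -2 = 0x6dfa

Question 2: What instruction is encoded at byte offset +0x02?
off 0x02: read 86 ad as big → 0x86ad
  opcode bits[15:12]=0x8: sbi/RI
  [11:9] rd=3 = x3
  [8:0] imm=173 = $173

sbi $173, x3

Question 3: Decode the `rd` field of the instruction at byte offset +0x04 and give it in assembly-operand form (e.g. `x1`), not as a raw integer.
+0x04: f9 00 ⇒ word 0xf900 (big)
  opcode bits[15:12]=0xf: shl/RR
  rd@[11:9]=0x4 ⇒ x4
  rs@[8:6]=0x4 ⇒ x4

x4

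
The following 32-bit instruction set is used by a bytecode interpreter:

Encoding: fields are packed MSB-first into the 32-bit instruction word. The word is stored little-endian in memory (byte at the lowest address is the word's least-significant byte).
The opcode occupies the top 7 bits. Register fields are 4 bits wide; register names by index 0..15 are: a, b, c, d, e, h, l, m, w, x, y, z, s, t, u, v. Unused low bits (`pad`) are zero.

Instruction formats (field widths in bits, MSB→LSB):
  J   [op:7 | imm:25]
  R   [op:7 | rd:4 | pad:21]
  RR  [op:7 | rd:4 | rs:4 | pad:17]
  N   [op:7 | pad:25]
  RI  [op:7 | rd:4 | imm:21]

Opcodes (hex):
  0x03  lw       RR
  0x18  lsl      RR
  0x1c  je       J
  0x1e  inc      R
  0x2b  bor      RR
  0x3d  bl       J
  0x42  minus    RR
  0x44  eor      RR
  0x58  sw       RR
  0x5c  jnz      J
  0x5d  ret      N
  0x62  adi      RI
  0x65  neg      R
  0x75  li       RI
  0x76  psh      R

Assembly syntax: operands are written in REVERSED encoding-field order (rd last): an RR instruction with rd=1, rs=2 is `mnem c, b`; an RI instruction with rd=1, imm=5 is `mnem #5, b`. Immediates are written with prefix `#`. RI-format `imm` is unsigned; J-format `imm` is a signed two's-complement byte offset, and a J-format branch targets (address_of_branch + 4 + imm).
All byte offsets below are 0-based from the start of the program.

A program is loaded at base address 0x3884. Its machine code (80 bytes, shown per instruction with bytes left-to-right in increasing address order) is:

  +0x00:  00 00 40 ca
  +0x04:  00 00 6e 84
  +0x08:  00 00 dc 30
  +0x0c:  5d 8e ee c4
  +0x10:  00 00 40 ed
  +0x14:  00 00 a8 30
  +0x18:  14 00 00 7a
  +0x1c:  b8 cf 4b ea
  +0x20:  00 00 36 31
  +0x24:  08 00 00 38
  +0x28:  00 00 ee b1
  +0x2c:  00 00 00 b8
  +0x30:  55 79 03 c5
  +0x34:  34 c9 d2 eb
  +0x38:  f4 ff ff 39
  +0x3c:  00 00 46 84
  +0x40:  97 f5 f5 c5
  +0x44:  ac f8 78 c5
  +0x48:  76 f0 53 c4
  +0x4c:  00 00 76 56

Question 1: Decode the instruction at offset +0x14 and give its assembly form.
lsl e, h

[14] 00 00 a8 30 → 0x30a80000
  opcode bits[31:25]=0x18: lsl/RR
  rd@[24:21]=0x5 ⇒ h
  rs@[20:17]=0x4 ⇒ e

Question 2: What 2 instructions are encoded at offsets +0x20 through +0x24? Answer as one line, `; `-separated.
lsl z, x; je #8

@+20  little-endian(00 00 36 31) = 0x31360000
  opcode bits[31:25]=0x18: lsl/RR
  rd@[24:21]=0x9 ⇒ x
  rs@[20:17]=0xb ⇒ z
@+24  little-endian(08 00 00 38) = 0x38000008
  opcode bits[31:25]=0x1c: je/J
  imm@[24:0]=0x8 ⇒ #8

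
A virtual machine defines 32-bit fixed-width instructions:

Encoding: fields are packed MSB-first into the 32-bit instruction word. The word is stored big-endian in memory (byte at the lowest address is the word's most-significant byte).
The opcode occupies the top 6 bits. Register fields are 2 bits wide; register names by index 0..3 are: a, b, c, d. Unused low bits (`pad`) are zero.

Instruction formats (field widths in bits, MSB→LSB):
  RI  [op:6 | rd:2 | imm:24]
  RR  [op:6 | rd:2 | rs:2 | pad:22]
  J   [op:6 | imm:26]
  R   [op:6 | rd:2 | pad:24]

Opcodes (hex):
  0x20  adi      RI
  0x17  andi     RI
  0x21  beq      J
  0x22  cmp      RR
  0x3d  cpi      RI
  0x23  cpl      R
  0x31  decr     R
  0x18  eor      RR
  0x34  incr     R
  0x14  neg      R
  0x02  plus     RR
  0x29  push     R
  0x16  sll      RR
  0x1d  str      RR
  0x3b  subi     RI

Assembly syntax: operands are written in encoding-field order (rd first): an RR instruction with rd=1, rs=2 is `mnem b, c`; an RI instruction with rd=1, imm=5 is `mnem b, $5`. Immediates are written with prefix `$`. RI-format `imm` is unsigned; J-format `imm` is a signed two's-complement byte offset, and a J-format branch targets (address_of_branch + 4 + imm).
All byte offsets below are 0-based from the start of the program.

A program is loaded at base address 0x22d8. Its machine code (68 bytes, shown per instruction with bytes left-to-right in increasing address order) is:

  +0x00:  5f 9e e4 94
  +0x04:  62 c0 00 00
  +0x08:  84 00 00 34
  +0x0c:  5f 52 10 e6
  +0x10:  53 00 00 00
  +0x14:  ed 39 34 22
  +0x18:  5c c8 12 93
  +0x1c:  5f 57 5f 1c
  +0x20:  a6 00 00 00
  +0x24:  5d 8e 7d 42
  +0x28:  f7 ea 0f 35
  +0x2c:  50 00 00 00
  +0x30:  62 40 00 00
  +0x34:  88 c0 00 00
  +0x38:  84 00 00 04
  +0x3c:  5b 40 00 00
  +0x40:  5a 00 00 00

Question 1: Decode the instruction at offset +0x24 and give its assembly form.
[24] 5d 8e 7d 42 → 0x5d8e7d42
  opcode bits[31:26]=0x17: andi/RI
  rd: (w>>24)&0x3=0x1 → b
  imm: (w>>0)&0xffffff=0x8e7d42 → $9338178

andi b, $9338178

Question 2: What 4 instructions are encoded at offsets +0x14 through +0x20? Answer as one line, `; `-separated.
off 0x14: read ed 39 34 22 as big → 0xed393422
  op=0xed393422>>26=0x3b ⇒ subi (RI)
  rd: (w>>24)&0x3=0x1 → b
  imm: (w>>0)&0xffffff=0x393422 → $3748898
off 0x18: read 5c c8 12 93 as big → 0x5cc81293
  op=0x5cc81293>>26=0x17 ⇒ andi (RI)
  rd: (w>>24)&0x3=0x0 → a
  imm: (w>>0)&0xffffff=0xc81293 → $13111955
off 0x1c: read 5f 57 5f 1c as big → 0x5f575f1c
  op=0x5f575f1c>>26=0x17 ⇒ andi (RI)
  rd: (w>>24)&0x3=0x3 → d
  imm: (w>>0)&0xffffff=0x575f1c → $5725980
off 0x20: read a6 00 00 00 as big → 0xa6000000
  op=0xa6000000>>26=0x29 ⇒ push (R)
  rd: (w>>24)&0x3=0x2 → c

subi b, $3748898; andi a, $13111955; andi d, $5725980; push c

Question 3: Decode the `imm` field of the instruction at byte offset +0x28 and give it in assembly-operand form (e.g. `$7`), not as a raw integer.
off 0x28: read f7 ea 0f 35 as big → 0xf7ea0f35
  opcode bits[31:26]=0x3d: cpi/RI
  [25:24] rd=3 = d
  [23:0] imm=15339317 = $15339317

$15339317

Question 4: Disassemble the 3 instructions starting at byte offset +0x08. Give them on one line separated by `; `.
beq $52; andi d, $5378278; neg d

+0x08: 84 00 00 34 ⇒ word 0x84000034 (big)
  op=0x84000034>>26=0x21 ⇒ beq (J)
  imm: (w>>0)&0x3ffffff=0x34 → $52
+0x0c: 5f 52 10 e6 ⇒ word 0x5f5210e6 (big)
  op=0x5f5210e6>>26=0x17 ⇒ andi (RI)
  rd: (w>>24)&0x3=0x3 → d
  imm: (w>>0)&0xffffff=0x5210e6 → $5378278
+0x10: 53 00 00 00 ⇒ word 0x53000000 (big)
  op=0x53000000>>26=0x14 ⇒ neg (R)
  rd: (w>>24)&0x3=0x3 → d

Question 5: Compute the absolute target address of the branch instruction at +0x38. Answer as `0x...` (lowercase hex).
[38] 84 00 00 04 → 0x84000004
  top 6b → 0x21 → beq [J]
  [25:0] imm=4 = $4
  target = base 0x22d8 + off 0x38 + 4 + imm 4 = 0x2318

0x2318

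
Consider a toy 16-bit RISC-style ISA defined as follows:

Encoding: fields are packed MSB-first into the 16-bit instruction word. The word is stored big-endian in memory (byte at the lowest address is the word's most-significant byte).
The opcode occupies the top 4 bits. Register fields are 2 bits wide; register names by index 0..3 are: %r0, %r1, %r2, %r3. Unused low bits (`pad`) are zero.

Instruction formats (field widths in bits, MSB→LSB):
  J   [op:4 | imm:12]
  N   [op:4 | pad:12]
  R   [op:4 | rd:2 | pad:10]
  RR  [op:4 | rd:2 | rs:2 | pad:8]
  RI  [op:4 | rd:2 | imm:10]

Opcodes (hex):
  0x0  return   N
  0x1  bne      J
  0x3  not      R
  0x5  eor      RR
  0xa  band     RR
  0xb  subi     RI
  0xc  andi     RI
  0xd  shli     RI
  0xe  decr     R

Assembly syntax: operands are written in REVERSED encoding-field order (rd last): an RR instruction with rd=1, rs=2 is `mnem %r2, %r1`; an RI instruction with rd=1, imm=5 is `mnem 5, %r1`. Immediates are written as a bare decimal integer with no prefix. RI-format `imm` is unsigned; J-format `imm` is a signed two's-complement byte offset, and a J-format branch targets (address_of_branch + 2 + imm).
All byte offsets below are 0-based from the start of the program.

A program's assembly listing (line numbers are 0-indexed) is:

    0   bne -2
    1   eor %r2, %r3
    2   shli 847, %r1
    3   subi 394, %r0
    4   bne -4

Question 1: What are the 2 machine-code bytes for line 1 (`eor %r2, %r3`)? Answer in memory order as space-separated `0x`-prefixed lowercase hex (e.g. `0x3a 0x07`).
0x5e 0x00

1. eor fields op=0x5:4|rd=3:2|rs=2:2|pad=0:8 → word 5e00h → 5e 00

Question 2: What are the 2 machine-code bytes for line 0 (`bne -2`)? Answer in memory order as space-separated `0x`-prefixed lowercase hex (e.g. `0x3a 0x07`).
0x1f 0xfe

0. bne fields op=0x1:4|imm=-2:12 → word 1ffeh → 1f fe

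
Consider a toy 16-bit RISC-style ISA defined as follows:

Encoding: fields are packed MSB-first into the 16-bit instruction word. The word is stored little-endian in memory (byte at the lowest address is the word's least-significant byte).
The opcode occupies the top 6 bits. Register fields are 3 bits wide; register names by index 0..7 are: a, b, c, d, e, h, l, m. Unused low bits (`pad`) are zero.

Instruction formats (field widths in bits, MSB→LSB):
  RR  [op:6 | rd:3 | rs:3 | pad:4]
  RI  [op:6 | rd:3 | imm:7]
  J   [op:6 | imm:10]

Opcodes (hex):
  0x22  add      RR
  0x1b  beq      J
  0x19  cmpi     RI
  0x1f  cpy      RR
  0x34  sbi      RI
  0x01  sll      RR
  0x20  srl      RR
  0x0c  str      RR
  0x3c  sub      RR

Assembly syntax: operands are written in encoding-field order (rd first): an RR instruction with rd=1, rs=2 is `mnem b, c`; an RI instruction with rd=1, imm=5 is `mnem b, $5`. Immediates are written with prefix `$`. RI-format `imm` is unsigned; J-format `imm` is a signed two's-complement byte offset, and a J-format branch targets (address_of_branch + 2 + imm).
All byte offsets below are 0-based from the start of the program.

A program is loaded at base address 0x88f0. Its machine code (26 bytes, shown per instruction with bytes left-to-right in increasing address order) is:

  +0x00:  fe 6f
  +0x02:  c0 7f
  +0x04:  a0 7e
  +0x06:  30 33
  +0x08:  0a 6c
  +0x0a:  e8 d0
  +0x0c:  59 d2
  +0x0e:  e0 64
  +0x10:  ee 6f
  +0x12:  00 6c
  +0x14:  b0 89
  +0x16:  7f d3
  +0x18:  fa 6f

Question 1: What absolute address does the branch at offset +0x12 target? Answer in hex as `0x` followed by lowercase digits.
[12] 00 6c → 0x6c00
  opcode bits[15:10]=0x1b: beq/J
  imm@[9:0]=0x0 ⇒ $0
  target = base 0x88f0 + off 0x12 + 2 + imm 0 = 0x8904

0x8904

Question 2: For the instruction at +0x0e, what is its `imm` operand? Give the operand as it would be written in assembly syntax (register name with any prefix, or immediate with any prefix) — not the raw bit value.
$96

[0e] e0 64 → 0x64e0
  top 6b → 0x19 → cmpi [RI]
  rd@[9:7]=0x1 ⇒ b
  imm@[6:0]=0x60 ⇒ $96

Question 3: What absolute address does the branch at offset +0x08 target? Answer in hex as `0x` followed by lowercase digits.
0x8904

@+08  little-endian(0a 6c) = 0x6c0a
  top 6b → 0x1b → beq [J]
  imm: (w>>0)&0x3ff=0xa → $10
  target = base 0x88f0 + off 0x08 + 2 + imm 10 = 0x8904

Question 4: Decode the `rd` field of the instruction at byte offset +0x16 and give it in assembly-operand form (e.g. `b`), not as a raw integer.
l

off 0x16: read 7f d3 as little → 0xd37f
  op=0xd37f>>10=0x34 ⇒ sbi (RI)
  rd@[9:7]=0x6 ⇒ l
  imm@[6:0]=0x7f ⇒ $127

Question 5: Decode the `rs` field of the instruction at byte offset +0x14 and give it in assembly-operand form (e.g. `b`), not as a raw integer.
+0x14: b0 89 ⇒ word 0x89b0 (little)
  top 6b → 0x22 → add [RR]
  rd@[9:7]=0x3 ⇒ d
  rs@[6:4]=0x3 ⇒ d

d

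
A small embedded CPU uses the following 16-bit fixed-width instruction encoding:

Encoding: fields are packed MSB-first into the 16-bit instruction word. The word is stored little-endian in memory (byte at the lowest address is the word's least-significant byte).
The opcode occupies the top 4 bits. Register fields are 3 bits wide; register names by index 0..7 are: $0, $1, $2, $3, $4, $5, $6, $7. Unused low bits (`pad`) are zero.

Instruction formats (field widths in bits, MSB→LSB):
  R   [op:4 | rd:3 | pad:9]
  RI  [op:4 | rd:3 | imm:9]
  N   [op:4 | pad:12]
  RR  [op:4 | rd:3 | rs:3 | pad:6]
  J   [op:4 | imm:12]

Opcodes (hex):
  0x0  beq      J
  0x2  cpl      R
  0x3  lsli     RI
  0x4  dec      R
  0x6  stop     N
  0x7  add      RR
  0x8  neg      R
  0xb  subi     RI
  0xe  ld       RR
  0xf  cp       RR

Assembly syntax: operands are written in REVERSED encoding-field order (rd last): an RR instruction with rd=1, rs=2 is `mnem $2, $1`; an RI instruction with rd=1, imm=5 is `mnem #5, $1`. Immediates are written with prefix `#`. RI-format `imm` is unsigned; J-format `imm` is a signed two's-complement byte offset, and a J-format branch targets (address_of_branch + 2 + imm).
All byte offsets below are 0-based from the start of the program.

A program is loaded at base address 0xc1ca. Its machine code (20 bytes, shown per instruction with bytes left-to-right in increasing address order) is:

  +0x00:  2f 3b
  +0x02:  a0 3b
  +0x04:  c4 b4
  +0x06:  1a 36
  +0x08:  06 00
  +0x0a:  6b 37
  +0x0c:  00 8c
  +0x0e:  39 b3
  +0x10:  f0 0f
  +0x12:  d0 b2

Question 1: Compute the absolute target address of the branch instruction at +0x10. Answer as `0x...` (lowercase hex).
[10] f0 0f → 0x0ff0
  top 4b → 0x0 → beq [J]
  [11:0] imm=4080 (s12→-16) = #-16
  target = base 0xc1ca + off 0x10 + 2 + imm -16 = 0xc1cc

0xc1cc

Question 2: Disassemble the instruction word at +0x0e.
subi #313, $1

off 0x0e: read 39 b3 as little → 0xb339
  op=0xb339>>12=0xb ⇒ subi (RI)
  [11:9] rd=1 = $1
  [8:0] imm=313 = #313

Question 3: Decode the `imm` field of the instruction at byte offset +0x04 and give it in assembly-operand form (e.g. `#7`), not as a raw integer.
+0x04: c4 b4 ⇒ word 0xb4c4 (little)
  top 4b → 0xb → subi [RI]
  [11:9] rd=2 = $2
  [8:0] imm=196 = #196

#196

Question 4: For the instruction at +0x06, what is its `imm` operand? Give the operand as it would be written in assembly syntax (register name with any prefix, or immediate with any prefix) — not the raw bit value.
+0x06: 1a 36 ⇒ word 0x361a (little)
  opcode bits[15:12]=0x3: lsli/RI
  [11:9] rd=3 = $3
  [8:0] imm=26 = #26

#26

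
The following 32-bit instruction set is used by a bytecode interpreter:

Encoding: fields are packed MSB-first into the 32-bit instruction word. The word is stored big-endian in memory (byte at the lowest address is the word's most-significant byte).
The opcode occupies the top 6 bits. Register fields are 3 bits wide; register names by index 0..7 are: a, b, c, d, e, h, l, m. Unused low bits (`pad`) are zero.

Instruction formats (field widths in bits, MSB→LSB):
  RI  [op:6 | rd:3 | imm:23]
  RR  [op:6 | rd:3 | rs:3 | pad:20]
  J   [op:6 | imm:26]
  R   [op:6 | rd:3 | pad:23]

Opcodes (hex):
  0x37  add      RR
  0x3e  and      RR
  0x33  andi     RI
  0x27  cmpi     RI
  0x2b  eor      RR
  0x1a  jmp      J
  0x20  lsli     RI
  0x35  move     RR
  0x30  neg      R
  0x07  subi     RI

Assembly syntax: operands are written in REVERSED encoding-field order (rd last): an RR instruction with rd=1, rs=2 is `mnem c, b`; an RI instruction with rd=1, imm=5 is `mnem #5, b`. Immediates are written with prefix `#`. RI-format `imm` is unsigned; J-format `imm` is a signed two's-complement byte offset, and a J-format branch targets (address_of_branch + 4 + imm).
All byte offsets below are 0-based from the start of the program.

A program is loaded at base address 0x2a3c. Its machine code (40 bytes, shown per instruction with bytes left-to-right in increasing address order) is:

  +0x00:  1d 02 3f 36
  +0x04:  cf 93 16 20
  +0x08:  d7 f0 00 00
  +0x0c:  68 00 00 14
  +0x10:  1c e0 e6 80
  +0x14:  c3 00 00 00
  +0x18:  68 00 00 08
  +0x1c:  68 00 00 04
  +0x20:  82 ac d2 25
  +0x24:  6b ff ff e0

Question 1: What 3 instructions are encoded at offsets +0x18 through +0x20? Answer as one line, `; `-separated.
jmp #8; jmp #4; lsli #2937381, h

[18] 68 00 00 08 → 0x68000008
  op=0x68000008>>26=0x1a ⇒ jmp (J)
  imm@[25:0]=0x8 ⇒ #8
[1c] 68 00 00 04 → 0x68000004
  op=0x68000004>>26=0x1a ⇒ jmp (J)
  imm@[25:0]=0x4 ⇒ #4
[20] 82 ac d2 25 → 0x82acd225
  op=0x82acd225>>26=0x20 ⇒ lsli (RI)
  rd@[25:23]=0x5 ⇒ h
  imm@[22:0]=0x2cd225 ⇒ #2937381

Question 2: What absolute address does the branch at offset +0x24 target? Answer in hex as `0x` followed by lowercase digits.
0x2a44

off 0x24: read 6b ff ff e0 as big → 0x6bffffe0
  opcode bits[31:26]=0x1a: jmp/J
  imm@[25:0]=0x3ffffe0 (s26→-32) ⇒ #-32
  target = base 0x2a3c + off 0x24 + 4 + imm -32 = 0x2a44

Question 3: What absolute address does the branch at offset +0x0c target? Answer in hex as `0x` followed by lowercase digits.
0x2a60

[0c] 68 00 00 14 → 0x68000014
  opcode bits[31:26]=0x1a: jmp/J
  [25:0] imm=20 = #20
  target = base 0x2a3c + off 0x0c + 4 + imm 20 = 0x2a60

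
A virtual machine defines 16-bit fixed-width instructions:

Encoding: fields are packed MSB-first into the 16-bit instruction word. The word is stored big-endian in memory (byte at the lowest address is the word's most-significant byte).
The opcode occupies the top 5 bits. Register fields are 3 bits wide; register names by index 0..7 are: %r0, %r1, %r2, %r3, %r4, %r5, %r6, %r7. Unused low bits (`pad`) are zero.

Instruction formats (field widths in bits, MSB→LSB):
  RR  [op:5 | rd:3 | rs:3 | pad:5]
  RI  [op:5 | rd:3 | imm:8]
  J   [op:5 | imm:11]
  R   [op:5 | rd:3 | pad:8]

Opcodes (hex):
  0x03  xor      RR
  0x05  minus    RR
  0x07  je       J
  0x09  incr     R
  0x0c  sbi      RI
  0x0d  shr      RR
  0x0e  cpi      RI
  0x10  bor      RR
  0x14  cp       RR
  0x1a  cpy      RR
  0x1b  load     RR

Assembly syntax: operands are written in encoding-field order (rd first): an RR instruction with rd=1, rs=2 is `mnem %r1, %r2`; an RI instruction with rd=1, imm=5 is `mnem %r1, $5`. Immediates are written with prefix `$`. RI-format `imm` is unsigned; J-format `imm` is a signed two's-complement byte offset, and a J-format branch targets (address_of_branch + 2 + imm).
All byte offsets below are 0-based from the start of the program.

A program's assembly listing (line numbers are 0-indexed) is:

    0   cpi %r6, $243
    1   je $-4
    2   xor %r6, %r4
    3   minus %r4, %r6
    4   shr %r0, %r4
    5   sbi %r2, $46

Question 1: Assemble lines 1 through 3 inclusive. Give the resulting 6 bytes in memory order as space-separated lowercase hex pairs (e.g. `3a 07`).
3f fc 1e 80 2c c0

L1: je op=0x7:5|imm=-4:11 ⇒ 0x3ffc ⇒ big 3f fc
L2: xor op=0x3:5|rd=6:3|rs=4:3|pad=0:5 ⇒ 0x1e80 ⇒ big 1e 80
L3: minus op=0x5:5|rd=4:3|rs=6:3|pad=0:5 ⇒ 0x2cc0 ⇒ big 2c c0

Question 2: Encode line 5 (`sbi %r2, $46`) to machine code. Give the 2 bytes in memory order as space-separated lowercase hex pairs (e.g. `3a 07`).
line 5 (sbi): pack op=0xc:5|rd=2:3|imm=46:8 = 0x622e; big→ 62 2e

62 2e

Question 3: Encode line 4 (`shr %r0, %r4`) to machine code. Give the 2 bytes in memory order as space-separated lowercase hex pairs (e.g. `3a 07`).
line 4 (shr): pack op=0xd:5|rd=0:3|rs=4:3|pad=0:5 = 0x6880; big→ 68 80

68 80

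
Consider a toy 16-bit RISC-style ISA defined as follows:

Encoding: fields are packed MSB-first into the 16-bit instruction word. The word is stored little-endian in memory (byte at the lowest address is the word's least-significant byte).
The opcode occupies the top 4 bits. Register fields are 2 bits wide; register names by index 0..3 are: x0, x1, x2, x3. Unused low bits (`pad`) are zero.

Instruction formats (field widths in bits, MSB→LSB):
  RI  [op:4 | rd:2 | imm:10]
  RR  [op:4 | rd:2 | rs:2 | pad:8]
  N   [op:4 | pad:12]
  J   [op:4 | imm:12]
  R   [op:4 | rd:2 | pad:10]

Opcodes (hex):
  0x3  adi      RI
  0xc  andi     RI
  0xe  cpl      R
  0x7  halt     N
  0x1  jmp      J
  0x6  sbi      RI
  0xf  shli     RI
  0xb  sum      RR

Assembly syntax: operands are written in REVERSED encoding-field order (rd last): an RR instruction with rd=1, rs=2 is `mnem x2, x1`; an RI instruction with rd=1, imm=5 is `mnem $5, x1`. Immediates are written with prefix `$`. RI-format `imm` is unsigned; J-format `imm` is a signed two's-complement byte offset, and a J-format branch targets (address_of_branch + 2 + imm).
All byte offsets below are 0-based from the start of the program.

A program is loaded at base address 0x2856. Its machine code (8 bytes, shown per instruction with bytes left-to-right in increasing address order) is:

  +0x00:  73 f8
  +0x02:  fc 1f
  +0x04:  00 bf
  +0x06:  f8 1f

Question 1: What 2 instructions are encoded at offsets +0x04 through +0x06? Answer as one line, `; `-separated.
sum x3, x3; jmp $-8

+0x04: 00 bf ⇒ word 0xbf00 (little)
  opcode bits[15:12]=0xb: sum/RR
  rd@[11:10]=0x3 ⇒ x3
  rs@[9:8]=0x3 ⇒ x3
+0x06: f8 1f ⇒ word 0x1ff8 (little)
  opcode bits[15:12]=0x1: jmp/J
  imm@[11:0]=0xff8 (s12→-8) ⇒ $-8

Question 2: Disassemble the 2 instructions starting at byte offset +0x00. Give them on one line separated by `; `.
[00] 73 f8 → 0xf873
  opcode bits[15:12]=0xf: shli/RI
  [11:10] rd=2 = x2
  [9:0] imm=115 = $115
[02] fc 1f → 0x1ffc
  opcode bits[15:12]=0x1: jmp/J
  [11:0] imm=4092 (s12→-4) = $-4

shli $115, x2; jmp $-4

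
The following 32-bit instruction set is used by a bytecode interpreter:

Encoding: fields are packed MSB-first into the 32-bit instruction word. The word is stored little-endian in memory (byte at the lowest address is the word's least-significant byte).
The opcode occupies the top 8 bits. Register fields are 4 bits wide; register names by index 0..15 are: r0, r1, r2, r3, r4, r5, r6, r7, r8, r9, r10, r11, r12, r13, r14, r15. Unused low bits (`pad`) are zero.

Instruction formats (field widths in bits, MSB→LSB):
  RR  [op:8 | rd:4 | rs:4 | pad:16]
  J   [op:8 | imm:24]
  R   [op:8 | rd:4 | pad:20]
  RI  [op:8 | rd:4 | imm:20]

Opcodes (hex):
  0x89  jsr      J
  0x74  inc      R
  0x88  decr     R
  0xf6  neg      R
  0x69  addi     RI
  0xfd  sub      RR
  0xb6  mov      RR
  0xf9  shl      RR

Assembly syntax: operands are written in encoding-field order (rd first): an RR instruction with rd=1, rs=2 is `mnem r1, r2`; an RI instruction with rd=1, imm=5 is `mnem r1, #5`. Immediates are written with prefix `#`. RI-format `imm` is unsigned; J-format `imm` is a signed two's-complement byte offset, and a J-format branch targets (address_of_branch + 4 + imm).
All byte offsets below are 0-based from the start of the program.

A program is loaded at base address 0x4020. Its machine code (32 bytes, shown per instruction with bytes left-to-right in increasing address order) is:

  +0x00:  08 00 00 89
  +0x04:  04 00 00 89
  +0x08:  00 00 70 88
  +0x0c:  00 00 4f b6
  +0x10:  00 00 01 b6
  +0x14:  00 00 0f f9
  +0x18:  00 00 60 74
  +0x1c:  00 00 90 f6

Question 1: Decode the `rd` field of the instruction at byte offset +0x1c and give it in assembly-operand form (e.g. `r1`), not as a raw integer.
off 0x1c: read 00 00 90 f6 as little → 0xf6900000
  opcode bits[31:24]=0xf6: neg/R
  [23:20] rd=9 = r9

r9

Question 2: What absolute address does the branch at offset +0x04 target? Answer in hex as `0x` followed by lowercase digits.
[04] 04 00 00 89 → 0x89000004
  top 8b → 0x89 → jsr [J]
  [23:0] imm=4 = #4
  target = base 0x4020 + off 0x04 + 4 + imm 4 = 0x402c

0x402c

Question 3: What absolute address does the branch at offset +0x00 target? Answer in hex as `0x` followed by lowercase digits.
off 0x00: read 08 00 00 89 as little → 0x89000008
  opcode bits[31:24]=0x89: jsr/J
  imm: (w>>0)&0xffffff=0x8 → #8
  target = base 0x4020 + off 0x00 + 4 + imm 8 = 0x402c

0x402c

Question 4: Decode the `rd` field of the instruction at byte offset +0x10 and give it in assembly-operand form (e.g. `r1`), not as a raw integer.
off 0x10: read 00 00 01 b6 as little → 0xb6010000
  opcode bits[31:24]=0xb6: mov/RR
  rd@[23:20]=0x0 ⇒ r0
  rs@[19:16]=0x1 ⇒ r1

r0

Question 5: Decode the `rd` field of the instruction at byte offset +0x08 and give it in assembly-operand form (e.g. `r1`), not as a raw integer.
+0x08: 00 00 70 88 ⇒ word 0x88700000 (little)
  op=0x88700000>>24=0x88 ⇒ decr (R)
  rd: (w>>20)&0xf=0x7 → r7

r7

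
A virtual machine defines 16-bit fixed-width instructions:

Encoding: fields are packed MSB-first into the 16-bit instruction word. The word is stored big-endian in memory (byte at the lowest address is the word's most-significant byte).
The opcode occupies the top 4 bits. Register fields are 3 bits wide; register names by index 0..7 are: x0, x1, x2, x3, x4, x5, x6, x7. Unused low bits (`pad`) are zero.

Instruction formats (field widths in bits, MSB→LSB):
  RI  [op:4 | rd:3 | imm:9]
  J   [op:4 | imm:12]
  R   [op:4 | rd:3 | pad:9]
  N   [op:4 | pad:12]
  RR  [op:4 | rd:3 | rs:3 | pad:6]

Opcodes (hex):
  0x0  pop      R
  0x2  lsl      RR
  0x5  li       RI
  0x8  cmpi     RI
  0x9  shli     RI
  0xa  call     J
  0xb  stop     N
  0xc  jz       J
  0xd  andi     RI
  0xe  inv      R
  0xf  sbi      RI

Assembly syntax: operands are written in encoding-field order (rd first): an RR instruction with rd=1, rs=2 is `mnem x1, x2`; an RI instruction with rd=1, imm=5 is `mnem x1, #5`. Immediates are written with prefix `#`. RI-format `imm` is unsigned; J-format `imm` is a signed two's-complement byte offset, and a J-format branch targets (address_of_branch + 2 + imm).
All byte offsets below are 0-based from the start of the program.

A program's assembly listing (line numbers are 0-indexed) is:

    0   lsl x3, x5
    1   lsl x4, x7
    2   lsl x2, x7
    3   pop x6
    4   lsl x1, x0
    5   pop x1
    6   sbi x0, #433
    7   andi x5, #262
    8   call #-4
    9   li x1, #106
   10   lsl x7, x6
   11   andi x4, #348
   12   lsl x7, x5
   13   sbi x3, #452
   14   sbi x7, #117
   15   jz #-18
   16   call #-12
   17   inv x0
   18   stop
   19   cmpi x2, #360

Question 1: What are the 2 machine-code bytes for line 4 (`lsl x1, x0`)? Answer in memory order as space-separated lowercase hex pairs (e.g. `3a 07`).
L4: lsl op=0x2:4|rd=1:3|rs=0:3|pad=0:6 ⇒ 0x2200 ⇒ big 22 00

22 00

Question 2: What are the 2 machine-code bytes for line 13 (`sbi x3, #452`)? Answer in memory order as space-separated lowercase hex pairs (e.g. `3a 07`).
13. sbi fields op=0xf:4|rd=3:3|imm=452:9 → word f7c4h → f7 c4

f7 c4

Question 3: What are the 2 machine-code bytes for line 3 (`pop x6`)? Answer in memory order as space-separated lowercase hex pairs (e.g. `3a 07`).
0c 00

3. pop fields op=0x0:4|rd=6:3|pad=0:9 → word 0c00h → 0c 00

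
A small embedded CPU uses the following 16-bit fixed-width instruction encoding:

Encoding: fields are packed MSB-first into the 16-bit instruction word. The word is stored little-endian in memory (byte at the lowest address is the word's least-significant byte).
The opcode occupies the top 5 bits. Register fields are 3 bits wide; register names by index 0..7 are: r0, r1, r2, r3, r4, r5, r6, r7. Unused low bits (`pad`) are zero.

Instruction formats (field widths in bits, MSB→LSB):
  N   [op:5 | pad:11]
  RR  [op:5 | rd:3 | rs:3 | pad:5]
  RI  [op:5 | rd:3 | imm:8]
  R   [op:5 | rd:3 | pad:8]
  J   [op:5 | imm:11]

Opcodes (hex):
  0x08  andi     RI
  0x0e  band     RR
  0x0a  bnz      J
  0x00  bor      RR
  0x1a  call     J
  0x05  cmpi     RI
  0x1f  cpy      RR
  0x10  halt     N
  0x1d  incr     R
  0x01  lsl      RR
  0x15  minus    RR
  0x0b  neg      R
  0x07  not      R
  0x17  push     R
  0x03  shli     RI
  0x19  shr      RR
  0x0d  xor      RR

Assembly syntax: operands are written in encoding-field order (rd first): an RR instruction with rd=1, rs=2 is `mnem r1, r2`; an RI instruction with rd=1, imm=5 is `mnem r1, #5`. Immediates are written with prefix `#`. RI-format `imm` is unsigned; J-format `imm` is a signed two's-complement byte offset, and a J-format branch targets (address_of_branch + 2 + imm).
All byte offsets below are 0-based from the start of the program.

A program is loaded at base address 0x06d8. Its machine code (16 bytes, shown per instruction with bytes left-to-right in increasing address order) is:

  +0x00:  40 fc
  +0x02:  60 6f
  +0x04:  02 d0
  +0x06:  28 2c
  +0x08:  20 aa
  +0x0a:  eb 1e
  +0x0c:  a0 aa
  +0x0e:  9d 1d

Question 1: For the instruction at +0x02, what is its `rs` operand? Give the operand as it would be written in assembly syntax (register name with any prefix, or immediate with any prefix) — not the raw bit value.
r3

[02] 60 6f → 0x6f60
  opcode bits[15:11]=0xd: xor/RR
  [10:8] rd=7 = r7
  [7:5] rs=3 = r3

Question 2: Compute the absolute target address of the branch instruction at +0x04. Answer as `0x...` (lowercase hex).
@+04  little-endian(02 d0) = 0xd002
  opcode bits[15:11]=0x1a: call/J
  [10:0] imm=2 = #2
  target = base 0x06d8 + off 0x04 + 2 + imm 2 = 0x06e0

0x06e0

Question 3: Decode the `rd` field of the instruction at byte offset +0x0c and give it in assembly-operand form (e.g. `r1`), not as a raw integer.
+0x0c: a0 aa ⇒ word 0xaaa0 (little)
  opcode bits[15:11]=0x15: minus/RR
  rd@[10:8]=0x2 ⇒ r2
  rs@[7:5]=0x5 ⇒ r5

r2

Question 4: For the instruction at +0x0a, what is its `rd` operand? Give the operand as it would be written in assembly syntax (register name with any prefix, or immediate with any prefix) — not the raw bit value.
+0x0a: eb 1e ⇒ word 0x1eeb (little)
  op=0x1eeb>>11=0x3 ⇒ shli (RI)
  [10:8] rd=6 = r6
  [7:0] imm=235 = #235

r6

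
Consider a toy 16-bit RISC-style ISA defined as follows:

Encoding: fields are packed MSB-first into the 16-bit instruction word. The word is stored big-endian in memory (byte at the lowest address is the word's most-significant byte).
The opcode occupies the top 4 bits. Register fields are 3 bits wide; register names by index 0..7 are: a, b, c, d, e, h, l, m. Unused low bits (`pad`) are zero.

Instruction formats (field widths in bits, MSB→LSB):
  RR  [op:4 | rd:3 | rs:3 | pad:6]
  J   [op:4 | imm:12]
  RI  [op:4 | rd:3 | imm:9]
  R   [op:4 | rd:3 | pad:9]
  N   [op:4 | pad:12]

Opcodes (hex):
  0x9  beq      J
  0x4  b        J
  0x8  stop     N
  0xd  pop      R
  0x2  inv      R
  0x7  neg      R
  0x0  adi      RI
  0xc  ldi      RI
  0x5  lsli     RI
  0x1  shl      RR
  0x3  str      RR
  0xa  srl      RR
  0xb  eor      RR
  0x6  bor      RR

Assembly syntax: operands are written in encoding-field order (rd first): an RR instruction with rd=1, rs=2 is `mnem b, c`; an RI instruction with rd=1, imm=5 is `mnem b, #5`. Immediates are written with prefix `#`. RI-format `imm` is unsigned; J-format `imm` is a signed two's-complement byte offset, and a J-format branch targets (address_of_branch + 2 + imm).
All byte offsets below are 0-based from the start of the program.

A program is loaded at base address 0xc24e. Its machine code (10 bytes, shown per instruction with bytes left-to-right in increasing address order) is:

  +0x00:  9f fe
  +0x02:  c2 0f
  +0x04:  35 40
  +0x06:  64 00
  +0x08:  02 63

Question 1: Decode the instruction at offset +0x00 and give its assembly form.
beq #-2

@+00  big-endian(9f fe) = 0x9ffe
  op=0x9ffe>>12=0x9 ⇒ beq (J)
  imm@[11:0]=0xffe (s12→-2) ⇒ #-2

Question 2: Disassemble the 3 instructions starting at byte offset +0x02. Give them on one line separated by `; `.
@+02  big-endian(c2 0f) = 0xc20f
  top 4b → 0xc → ldi [RI]
  [11:9] rd=1 = b
  [8:0] imm=15 = #15
@+04  big-endian(35 40) = 0x3540
  top 4b → 0x3 → str [RR]
  [11:9] rd=2 = c
  [8:6] rs=5 = h
@+06  big-endian(64 00) = 0x6400
  top 4b → 0x6 → bor [RR]
  [11:9] rd=2 = c
  [8:6] rs=0 = a

ldi b, #15; str c, h; bor c, a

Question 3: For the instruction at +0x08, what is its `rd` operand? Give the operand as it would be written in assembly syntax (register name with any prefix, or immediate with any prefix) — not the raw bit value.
@+08  big-endian(02 63) = 0x0263
  top 4b → 0x0 → adi [RI]
  [11:9] rd=1 = b
  [8:0] imm=99 = #99

b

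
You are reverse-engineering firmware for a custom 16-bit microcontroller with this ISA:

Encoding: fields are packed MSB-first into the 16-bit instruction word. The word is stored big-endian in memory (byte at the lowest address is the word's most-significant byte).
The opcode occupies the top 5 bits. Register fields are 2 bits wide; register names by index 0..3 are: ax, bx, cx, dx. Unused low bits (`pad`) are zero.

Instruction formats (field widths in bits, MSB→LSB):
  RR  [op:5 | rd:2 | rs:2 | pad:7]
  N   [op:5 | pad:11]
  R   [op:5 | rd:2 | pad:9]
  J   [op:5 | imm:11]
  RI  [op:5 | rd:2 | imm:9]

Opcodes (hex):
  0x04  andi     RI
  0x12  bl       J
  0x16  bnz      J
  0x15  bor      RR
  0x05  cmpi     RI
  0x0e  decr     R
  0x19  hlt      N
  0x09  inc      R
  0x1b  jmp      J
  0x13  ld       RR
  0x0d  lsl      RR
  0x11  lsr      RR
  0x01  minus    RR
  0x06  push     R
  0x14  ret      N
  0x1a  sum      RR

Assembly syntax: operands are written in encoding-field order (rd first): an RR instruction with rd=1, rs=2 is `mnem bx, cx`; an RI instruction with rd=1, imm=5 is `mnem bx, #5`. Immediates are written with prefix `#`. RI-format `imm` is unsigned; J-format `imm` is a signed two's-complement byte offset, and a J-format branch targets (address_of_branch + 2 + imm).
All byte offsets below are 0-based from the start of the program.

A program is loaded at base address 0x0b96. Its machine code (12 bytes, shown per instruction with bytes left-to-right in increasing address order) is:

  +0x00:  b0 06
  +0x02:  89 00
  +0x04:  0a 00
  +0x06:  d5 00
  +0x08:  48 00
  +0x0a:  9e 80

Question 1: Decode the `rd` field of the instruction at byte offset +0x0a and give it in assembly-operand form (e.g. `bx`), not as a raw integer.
dx

+0x0a: 9e 80 ⇒ word 0x9e80 (big)
  opcode bits[15:11]=0x13: ld/RR
  rd@[10:9]=0x3 ⇒ dx
  rs@[8:7]=0x1 ⇒ bx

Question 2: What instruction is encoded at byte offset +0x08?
inc ax

+0x08: 48 00 ⇒ word 0x4800 (big)
  op=0x4800>>11=0x9 ⇒ inc (R)
  rd@[10:9]=0x0 ⇒ ax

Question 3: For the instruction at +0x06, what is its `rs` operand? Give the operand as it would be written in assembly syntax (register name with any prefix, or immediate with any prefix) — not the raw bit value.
cx

@+06  big-endian(d5 00) = 0xd500
  op=0xd500>>11=0x1a ⇒ sum (RR)
  rd@[10:9]=0x2 ⇒ cx
  rs@[8:7]=0x2 ⇒ cx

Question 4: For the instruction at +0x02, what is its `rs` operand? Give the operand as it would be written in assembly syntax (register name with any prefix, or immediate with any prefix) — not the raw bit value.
cx

[02] 89 00 → 0x8900
  op=0x8900>>11=0x11 ⇒ lsr (RR)
  rd@[10:9]=0x0 ⇒ ax
  rs@[8:7]=0x2 ⇒ cx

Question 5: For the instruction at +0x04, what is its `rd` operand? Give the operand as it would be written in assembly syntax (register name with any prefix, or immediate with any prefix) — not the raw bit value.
+0x04: 0a 00 ⇒ word 0x0a00 (big)
  op=0x0a00>>11=0x1 ⇒ minus (RR)
  rd@[10:9]=0x1 ⇒ bx
  rs@[8:7]=0x0 ⇒ ax

bx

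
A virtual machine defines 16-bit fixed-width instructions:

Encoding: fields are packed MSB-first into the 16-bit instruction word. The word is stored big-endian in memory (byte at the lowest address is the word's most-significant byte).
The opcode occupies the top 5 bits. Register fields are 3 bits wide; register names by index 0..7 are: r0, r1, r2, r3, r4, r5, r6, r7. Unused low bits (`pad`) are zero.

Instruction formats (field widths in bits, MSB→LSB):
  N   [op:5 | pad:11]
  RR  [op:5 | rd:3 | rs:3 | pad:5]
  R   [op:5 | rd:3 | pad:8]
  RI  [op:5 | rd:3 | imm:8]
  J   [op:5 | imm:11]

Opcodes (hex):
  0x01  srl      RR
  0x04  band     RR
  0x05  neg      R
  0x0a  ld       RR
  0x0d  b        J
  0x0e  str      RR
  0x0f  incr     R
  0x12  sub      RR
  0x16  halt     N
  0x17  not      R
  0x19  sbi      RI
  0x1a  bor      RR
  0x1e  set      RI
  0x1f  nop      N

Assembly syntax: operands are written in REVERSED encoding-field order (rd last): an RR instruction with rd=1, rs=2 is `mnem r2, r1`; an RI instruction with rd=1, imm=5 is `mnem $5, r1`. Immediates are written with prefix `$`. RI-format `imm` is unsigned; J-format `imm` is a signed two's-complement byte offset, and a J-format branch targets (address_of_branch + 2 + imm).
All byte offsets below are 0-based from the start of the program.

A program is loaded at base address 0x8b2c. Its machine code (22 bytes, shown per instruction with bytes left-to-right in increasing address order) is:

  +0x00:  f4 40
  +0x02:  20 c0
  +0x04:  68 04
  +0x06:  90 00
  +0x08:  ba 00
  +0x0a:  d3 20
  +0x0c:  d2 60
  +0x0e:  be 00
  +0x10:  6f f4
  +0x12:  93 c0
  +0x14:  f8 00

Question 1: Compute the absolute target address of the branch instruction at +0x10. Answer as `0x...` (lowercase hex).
0x8b32

off 0x10: read 6f f4 as big → 0x6ff4
  op=0x6ff4>>11=0xd ⇒ b (J)
  [10:0] imm=2036 (s11→-12) = $-12
  target = base 0x8b2c + off 0x10 + 2 + imm -12 = 0x8b32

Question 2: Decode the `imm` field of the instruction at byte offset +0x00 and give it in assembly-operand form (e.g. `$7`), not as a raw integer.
$64

@+00  big-endian(f4 40) = 0xf440
  opcode bits[15:11]=0x1e: set/RI
  rd@[10:8]=0x4 ⇒ r4
  imm@[7:0]=0x40 ⇒ $64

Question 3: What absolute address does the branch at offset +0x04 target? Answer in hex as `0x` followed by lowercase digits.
0x8b36

@+04  big-endian(68 04) = 0x6804
  top 5b → 0xd → b [J]
  imm: (w>>0)&0x7ff=0x4 → $4
  target = base 0x8b2c + off 0x04 + 2 + imm 4 = 0x8b36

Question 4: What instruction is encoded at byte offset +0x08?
off 0x08: read ba 00 as big → 0xba00
  op=0xba00>>11=0x17 ⇒ not (R)
  rd@[10:8]=0x2 ⇒ r2

not r2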